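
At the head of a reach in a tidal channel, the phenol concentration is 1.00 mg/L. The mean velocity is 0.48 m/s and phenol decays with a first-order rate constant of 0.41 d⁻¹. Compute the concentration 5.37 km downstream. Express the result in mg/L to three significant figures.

0.948 mg/L

Travel time t = 5.37 km / 0.48 m/s = 5370/0.48 = 1.119e+04 s = 0.1295 d.
First-order decay: C = 1.00·exp(−0.41·0.1295) = 1.00·0.9483 = 0.9483 mg/L.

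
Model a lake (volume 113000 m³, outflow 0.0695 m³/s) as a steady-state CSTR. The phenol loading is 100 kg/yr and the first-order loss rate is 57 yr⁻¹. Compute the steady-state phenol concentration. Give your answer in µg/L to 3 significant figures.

11.6 µg/L

Outflow Q = 0.0695 m³/s × 3.156e+07 s/yr = 2.193e+06 m³/yr.
Steady-state CSTR mass balance: W = Q·C + k·V·C, so C = W/(Q + kV).
Q + kV = 2.193e+06 + 57·113000 = 8.634e+06 m³/yr.
C = 100/8.634e+06 = 1.158e-05 kg/m³ = 0.01158 mg/L = 11.58 µg/L.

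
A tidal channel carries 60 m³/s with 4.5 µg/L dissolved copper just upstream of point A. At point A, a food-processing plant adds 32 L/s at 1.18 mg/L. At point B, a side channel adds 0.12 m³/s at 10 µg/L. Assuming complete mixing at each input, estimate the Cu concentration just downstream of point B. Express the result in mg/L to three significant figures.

4.5 µg/L = 0.0045 mg/L.
32 L/s = 0.032 m³/s.
After input A: C = (60·0.0045 + 0.032·1.18) / 60.03 = 0.005127 mg/L.
10 µg/L = 0.01 mg/L.
After input B: C = (60.03·0.005127 + 0.12·0.01) / 60.15 = 0.005136 mg/L.

0.00514 mg/L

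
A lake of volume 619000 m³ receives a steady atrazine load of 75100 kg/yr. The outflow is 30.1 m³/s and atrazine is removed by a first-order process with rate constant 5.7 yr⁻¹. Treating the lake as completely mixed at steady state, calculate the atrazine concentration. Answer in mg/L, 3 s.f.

Outflow Q = 30.1 m³/s × 3.156e+07 s/yr = 9.499e+08 m³/yr.
Steady-state CSTR mass balance: W = Q·C + k·V·C, so C = W/(Q + kV).
Q + kV = 9.499e+08 + 5.7·619000 = 9.534e+08 m³/yr.
C = 75100/9.534e+08 = 7.877e-05 kg/m³ = 0.07877 mg/L.

0.0788 mg/L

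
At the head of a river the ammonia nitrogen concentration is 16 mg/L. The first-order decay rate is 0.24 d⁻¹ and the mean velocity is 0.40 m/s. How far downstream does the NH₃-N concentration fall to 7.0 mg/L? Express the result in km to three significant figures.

From C = C₀·e^(−kt), t = ln(C₀/C)/k = ln(16/7.0)/0.24 = 0.8267/0.24 = 3.444 d.
Distance = v·t = 0.40 m/s × 2.976e+05 s = 1.19e+05 m = 119 km.

119 km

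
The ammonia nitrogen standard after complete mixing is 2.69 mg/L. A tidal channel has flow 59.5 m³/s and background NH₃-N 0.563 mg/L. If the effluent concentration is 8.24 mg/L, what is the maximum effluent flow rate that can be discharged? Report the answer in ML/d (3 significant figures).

1970 ML/d

Mass balance at complete mixing: C_std·(Q_w + Q_r) = Q_w·C_e + Q_r·C_b.
Rearranging, Q_w = Q_r·(C_std − C_b)/(C_e − C_std) = 59.5·(2.69 − 0.563) / (8.24 − 2.69) = 22.8 m³/s.
= 1970 ML/d.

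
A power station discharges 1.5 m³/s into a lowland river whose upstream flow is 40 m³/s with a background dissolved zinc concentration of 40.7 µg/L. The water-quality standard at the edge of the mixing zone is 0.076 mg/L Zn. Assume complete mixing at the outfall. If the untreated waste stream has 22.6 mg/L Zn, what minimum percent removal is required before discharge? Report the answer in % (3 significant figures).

40.7 µg/L = 0.0407 mg/L.
Mass balance: 0.076·41.5 = 1.5·Cₑ + 40·0.0407.
Cₑ = (3.154 − 1.628) / 1.5 = 1.017 mg/L.
Required removal = 1 − 1.017/22.6 = 95.5 %.

95.5 %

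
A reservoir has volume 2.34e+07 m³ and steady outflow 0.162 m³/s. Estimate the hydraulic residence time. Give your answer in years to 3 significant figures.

Q = 0.162 m³/s × 3.156e+07 s/yr = 5.112e+06 m³/yr.
Hydraulic residence time τ = V/Q = 2.34e+07/5.112e+06 = 4.577 yr.

4.58 yr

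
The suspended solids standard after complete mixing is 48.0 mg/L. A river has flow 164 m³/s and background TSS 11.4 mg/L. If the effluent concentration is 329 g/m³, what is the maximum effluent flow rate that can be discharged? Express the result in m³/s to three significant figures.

21.4 m³/s

Mass balance at complete mixing: C_std·(Q_w + Q_r) = Q_w·C_e + Q_r·C_b.
Rearranging, Q_w = Q_r·(C_std − C_b)/(C_e − C_std) = 164·(48 − 11.4) / (329 − 48) = 21.36 m³/s.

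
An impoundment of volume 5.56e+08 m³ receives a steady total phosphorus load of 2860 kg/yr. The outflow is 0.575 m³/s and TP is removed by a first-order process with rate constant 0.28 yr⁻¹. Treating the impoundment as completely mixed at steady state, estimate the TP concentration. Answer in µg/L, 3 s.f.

Outflow Q = 0.575 m³/s × 3.156e+07 s/yr = 1.815e+07 m³/yr.
Steady-state CSTR mass balance: W = Q·C + k·V·C, so C = W/(Q + kV).
Q + kV = 1.815e+07 + 0.28·5.56e+08 = 1.738e+08 m³/yr.
C = 2860/1.738e+08 = 1.645e-05 kg/m³ = 0.01645 mg/L = 16.45 µg/L.

16.5 µg/L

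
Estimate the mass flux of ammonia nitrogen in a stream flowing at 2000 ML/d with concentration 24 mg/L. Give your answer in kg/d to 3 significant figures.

2000 ML/d = 23.15 m³/s.
Mass flux = Q·C = 23.15 m³/s × 24 g/m³ = 555.6 g/s.
= 555.6 g/s × 86.4 = 4.8e+04 kg/d.

48000 kg/d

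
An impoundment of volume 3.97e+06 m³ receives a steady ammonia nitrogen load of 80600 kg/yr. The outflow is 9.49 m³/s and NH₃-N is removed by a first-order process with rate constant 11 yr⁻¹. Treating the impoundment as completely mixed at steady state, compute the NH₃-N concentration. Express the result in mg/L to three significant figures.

Outflow Q = 9.49 m³/s × 3.156e+07 s/yr = 2.995e+08 m³/yr.
Steady-state CSTR mass balance: W = Q·C + k·V·C, so C = W/(Q + kV).
Q + kV = 2.995e+08 + 11·3.97e+06 = 3.432e+08 m³/yr.
C = 80600/3.432e+08 = 0.0002349 kg/m³ = 0.2349 mg/L.

0.235 mg/L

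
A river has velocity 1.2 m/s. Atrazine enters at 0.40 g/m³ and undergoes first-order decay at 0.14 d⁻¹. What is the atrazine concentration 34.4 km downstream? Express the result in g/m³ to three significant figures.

Travel time t = 34.4 km / 1.2 m/s = 3.44e+04/1.2 = 2.867e+04 s = 0.3318 d.
First-order decay: C = 0.40·exp(−0.14·0.3318) = 0.40·0.9546 = 0.3818 g/m³.

0.382 g/m³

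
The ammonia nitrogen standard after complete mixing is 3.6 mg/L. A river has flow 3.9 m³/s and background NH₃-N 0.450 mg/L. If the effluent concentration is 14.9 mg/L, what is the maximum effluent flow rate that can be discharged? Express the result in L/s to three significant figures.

1090 L/s

Mass balance at complete mixing: C_std·(Q_w + Q_r) = Q_w·C_e + Q_r·C_b.
Rearranging, Q_w = Q_r·(C_std − C_b)/(C_e − C_std) = 3.9·(3.6 − 0.45) / (14.9 − 3.6) = 1.087 m³/s.
= 1087 L/s.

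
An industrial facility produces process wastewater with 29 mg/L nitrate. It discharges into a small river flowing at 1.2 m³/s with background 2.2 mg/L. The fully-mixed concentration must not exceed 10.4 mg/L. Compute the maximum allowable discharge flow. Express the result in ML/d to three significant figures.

45.7 ML/d

Mass balance at complete mixing: C_std·(Q_w + Q_r) = Q_w·C_e + Q_r·C_b.
Rearranging, Q_w = Q_r·(C_std − C_b)/(C_e − C_std) = 1.2·(10.4 − 2.2) / (29 − 10.4) = 0.529 m³/s.
= 45.71 ML/d.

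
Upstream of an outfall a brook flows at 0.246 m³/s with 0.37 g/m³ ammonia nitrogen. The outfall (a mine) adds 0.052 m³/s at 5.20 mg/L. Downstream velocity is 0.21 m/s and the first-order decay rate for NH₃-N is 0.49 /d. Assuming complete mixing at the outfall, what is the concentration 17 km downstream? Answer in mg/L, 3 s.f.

0.766 mg/L

After complete mixing, C₀ = (0.052·5.2 + 0.246·0.37) / 0.298 = 1.213 mg/L.
Travel time t = 1.7e+04 m / 0.21 m/s = 8.095e+04 s = 0.9369 d.
C = 1.213·exp(−0.49·0.9369) = 1.213·0.6318 = 0.7663 mg/L.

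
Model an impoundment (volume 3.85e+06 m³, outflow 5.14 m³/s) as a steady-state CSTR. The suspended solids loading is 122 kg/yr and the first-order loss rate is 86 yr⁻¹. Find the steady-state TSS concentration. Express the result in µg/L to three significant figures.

0.247 µg/L

Outflow Q = 5.14 m³/s × 3.156e+07 s/yr = 1.622e+08 m³/yr.
Steady-state CSTR mass balance: W = Q·C + k·V·C, so C = W/(Q + kV).
Q + kV = 1.622e+08 + 86·3.85e+06 = 4.933e+08 m³/yr.
C = 122/4.933e+08 = 2.473e-07 kg/m³ = 0.0002473 mg/L = 0.2473 µg/L.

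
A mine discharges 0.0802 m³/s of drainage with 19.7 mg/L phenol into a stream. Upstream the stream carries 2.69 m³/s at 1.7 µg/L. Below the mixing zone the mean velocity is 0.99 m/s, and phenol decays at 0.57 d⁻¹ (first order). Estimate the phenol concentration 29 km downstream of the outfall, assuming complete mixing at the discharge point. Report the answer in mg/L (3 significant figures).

0.471 mg/L

1.7 µg/L = 0.0017 mg/L.
After complete mixing, C₀ = (0.0802·19.7 + 2.69·0.0017) / 2.77 = 0.572 mg/L.
Travel time t = 2.9e+04 m / 0.99 m/s = 2.929e+04 s = 0.339 d.
C = 0.572·exp(−0.57·0.339) = 0.572·0.8243 = 0.4715 mg/L.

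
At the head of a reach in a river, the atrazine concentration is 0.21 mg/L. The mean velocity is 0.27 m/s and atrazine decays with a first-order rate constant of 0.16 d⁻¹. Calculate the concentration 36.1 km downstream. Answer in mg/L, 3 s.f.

Travel time t = 36.1 km / 0.27 m/s = 3.61e+04/0.27 = 1.337e+05 s = 1.547 d.
First-order decay: C = 0.21·exp(−0.16·1.547) = 0.21·0.7807 = 0.1639 mg/L.

0.164 mg/L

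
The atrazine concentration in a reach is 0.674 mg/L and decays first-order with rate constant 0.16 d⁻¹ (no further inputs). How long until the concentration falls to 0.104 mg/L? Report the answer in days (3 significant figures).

t = ln(C₀/C)/k = ln(0.674/0.104)/0.16 = 1.869/0.16 = 11.68 d.

11.7 d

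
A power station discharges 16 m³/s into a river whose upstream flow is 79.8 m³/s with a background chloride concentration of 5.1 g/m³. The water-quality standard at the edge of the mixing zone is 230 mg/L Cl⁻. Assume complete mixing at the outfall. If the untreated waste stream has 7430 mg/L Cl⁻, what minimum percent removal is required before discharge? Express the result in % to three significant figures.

81.8 %

Mass balance: 230·95.8 = 16·Cₑ + 79.8·5.1.
Cₑ = (2.203e+04 − 407) / 16 = 1352 mg/L.
Required removal = 1 − 1352/7430 = 81.81 %.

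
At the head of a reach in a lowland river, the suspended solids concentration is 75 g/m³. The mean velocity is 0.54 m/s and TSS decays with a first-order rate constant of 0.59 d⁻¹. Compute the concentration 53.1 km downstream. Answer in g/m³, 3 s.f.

Travel time t = 53.1 km / 0.54 m/s = 5.31e+04/0.54 = 9.833e+04 s = 1.138 d.
First-order decay: C = 75·exp(−0.59·1.138) = 75·0.5109 = 38.32 g/m³.

38.3 g/m³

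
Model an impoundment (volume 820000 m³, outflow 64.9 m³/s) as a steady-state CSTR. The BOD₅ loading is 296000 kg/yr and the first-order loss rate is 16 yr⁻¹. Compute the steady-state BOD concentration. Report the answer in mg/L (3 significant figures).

Outflow Q = 64.9 m³/s × 3.156e+07 s/yr = 2.048e+09 m³/yr.
Steady-state CSTR mass balance: W = Q·C + k·V·C, so C = W/(Q + kV).
Q + kV = 2.048e+09 + 16·820000 = 2.061e+09 m³/yr.
C = 296000/2.061e+09 = 0.0001436 kg/m³ = 0.1436 mg/L.

0.144 mg/L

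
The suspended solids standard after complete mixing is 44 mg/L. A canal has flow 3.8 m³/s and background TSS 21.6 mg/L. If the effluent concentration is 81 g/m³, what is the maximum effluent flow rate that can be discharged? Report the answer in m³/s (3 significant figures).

2.30 m³/s

Mass balance at complete mixing: C_std·(Q_w + Q_r) = Q_w·C_e + Q_r·C_b.
Rearranging, Q_w = Q_r·(C_std − C_b)/(C_e − C_std) = 3.8·(44 − 21.6) / (81 − 44) = 2.301 m³/s.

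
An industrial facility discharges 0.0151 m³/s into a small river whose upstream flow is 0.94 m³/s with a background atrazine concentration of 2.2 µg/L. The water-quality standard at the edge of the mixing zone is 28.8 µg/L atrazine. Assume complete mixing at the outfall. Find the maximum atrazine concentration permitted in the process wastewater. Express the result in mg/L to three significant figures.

1.68 mg/L

2.2 µg/L = 0.0022 mg/L.
28.8 µg/L = 0.0288 mg/L.
Mass balance: 0.0288·0.9551 = 0.0151·Cₑ + 0.94·0.0022.
Cₑ = (0.02751 − 0.002068) / 0.0151 = 1.685 mg/L.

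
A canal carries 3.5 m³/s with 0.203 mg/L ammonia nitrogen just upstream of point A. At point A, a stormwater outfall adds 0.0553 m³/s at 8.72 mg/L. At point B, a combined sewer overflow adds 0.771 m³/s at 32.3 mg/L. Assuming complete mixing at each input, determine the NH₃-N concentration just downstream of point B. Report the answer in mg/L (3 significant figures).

After input A: C = (3.5·0.203 + 0.0553·8.72) / 3.555 = 0.3355 mg/L.
After input B: C = (3.555·0.3355 + 0.771·32.3) / 4.326 = 6.032 mg/L.

6.03 mg/L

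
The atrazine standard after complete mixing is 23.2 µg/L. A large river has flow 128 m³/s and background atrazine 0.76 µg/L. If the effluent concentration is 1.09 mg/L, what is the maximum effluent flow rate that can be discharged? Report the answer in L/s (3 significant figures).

2690 L/s

0.76 µg/L = 0.00076 mg/L.
23.2 µg/L = 0.0232 mg/L.
Mass balance at complete mixing: C_std·(Q_w + Q_r) = Q_w·C_e + Q_r·C_b.
Rearranging, Q_w = Q_r·(C_std − C_b)/(C_e − C_std) = 128·(0.0232 − 0.00076) / (1.09 − 0.0232) = 2.692 m³/s.
= 2692 L/s.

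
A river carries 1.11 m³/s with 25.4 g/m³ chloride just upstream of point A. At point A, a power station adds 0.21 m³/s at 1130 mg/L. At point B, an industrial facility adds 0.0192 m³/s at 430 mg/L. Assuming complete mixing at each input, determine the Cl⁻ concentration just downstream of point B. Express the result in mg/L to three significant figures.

After input A: C = (1.11·25.4 + 0.21·1130) / 1.32 = 201.1 mg/L.
After input B: C = (1.32·201.1 + 0.0192·430) / 1.339 = 204.4 mg/L.

204 mg/L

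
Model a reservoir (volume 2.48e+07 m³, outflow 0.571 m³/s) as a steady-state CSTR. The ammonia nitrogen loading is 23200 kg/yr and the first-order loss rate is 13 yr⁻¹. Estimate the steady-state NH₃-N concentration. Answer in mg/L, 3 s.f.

Outflow Q = 0.571 m³/s × 3.156e+07 s/yr = 1.802e+07 m³/yr.
Steady-state CSTR mass balance: W = Q·C + k·V·C, so C = W/(Q + kV).
Q + kV = 1.802e+07 + 13·2.48e+07 = 3.404e+08 m³/yr.
C = 23200/3.404e+08 = 6.815e-05 kg/m³ = 0.06815 mg/L.

0.0682 mg/L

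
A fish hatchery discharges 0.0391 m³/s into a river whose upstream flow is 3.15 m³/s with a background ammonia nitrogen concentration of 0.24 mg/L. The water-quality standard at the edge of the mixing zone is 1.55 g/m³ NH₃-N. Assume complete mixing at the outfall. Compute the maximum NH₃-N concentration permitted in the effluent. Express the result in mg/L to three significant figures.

107 mg/L

Mass balance: 1.55·3.189 = 0.0391·Cₑ + 3.15·0.24.
Cₑ = (4.943 − 0.756) / 0.0391 = 107.1 mg/L.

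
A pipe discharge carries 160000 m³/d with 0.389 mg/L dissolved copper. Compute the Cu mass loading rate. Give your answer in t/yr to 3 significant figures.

22.7 t/yr

160000 m³/d = 1.852 m³/s.
Mass flux = Q·C = 1.852 m³/s × 0.389 g/m³ = 0.7204 g/s.
= 0.7204 g/s × 31.56 = 22.73 t/yr.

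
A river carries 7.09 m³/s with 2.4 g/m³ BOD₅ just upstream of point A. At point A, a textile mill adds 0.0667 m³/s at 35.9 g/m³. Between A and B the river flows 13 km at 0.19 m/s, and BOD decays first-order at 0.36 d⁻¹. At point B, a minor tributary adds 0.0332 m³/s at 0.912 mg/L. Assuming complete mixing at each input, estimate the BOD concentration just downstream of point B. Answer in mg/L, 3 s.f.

2.03 mg/L

After input A: C = (7.09·2.4 + 0.0667·35.9) / 7.157 = 2.712 mg/L.
Over the 13 km reach to input B (t = 6.842e+04 s = 0.7919 d), decay gives C = 2.712·exp(−0.36·0.7919) = 2.039 mg/L.
After input B: C = (7.157·2.039 + 0.0332·0.912) / 7.19 = 2.034 mg/L.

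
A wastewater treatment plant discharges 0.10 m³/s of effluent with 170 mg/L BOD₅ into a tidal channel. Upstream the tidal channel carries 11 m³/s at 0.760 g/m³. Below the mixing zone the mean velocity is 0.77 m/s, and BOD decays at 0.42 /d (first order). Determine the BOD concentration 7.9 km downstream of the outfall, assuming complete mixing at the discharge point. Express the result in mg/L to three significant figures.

After complete mixing, C₀ = (0.1·170 + 11·0.76) / 11.1 = 2.285 mg/L.
Travel time t = 7900 m / 0.77 m/s = 1.026e+04 s = 0.1187 d.
C = 2.285·exp(−0.42·0.1187) = 2.285·0.9513 = 2.174 mg/L.

2.17 mg/L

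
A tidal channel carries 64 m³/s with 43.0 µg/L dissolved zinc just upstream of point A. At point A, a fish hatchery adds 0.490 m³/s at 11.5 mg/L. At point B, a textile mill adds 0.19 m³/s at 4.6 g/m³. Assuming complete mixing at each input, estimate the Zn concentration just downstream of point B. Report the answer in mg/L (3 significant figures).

43.0 µg/L = 0.043 mg/L.
After input A: C = (64·0.043 + 0.49·11.5) / 64.49 = 0.1301 mg/L.
After input B: C = (64.49·0.1301 + 0.19·4.6) / 64.68 = 0.1432 mg/L.

0.143 mg/L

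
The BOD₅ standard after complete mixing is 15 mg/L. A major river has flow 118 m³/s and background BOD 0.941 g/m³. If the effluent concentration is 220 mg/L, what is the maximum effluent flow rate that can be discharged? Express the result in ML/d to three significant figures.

Mass balance at complete mixing: C_std·(Q_w + Q_r) = Q_w·C_e + Q_r·C_b.
Rearranging, Q_w = Q_r·(C_std − C_b)/(C_e − C_std) = 118·(15 − 0.941) / (220 − 15) = 8.092 m³/s.
= 699.2 ML/d.

699 ML/d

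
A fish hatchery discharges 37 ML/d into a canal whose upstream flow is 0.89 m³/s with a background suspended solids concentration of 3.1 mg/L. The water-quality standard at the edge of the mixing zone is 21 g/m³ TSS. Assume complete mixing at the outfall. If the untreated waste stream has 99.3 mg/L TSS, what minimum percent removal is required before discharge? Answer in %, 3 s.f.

37 ML/d = 0.4282 m³/s.
Mass balance: 21·1.318 = 0.4282·Cₑ + 0.89·3.1.
Cₑ = (27.68 − 2.759) / 0.4282 = 58.2 mg/L.
Required removal = 1 − 58.2/99.3 = 41.39 %.

41.4 %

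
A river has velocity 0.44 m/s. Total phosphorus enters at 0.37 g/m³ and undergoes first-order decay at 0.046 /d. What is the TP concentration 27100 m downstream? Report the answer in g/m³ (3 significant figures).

0.358 g/m³

Travel time t = 27100 m / 0.44 m/s = 2.71e+04/0.44 = 6.159e+04 s = 0.7129 d.
First-order decay: C = 0.37·exp(−0.046·0.7129) = 0.37·0.9677 = 0.3581 g/m³.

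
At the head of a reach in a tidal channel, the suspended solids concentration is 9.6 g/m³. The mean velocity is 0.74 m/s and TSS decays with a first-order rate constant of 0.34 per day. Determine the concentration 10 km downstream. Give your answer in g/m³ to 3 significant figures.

Travel time t = 10 km / 0.74 m/s = 1e+04/0.74 = 1.351e+04 s = 0.1564 d.
First-order decay: C = 9.6·exp(−0.34·0.1564) = 9.6·0.9482 = 9.103 g/m³.

9.10 g/m³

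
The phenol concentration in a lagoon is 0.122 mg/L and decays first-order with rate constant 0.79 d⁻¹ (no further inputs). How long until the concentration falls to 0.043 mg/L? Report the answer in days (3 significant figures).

t = ln(C₀/C)/k = ln(0.122/0.043)/0.79 = 1.043/0.79 = 1.32 d.

1.32 d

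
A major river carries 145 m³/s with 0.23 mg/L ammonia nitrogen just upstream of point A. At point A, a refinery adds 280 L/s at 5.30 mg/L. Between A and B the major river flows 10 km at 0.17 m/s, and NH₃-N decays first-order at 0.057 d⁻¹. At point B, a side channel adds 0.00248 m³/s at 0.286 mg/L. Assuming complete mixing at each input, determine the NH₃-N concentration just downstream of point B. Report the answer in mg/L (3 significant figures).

280 L/s = 0.28 m³/s.
After input A: C = (145·0.23 + 0.28·5.3) / 145.3 = 0.2398 mg/L.
Over the 10 km reach to input B (t = 5.882e+04 s = 0.6808 d), decay gives C = 0.2398·exp(−0.057·0.6808) = 0.2306 mg/L.
After input B: C = (145.3·0.2306 + 0.00248·0.286) / 145.3 = 0.2306 mg/L.

0.231 mg/L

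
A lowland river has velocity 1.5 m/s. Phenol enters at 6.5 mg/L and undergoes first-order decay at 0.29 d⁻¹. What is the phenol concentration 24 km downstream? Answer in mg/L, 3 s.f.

Travel time t = 24 km / 1.5 m/s = 2.4e+04/1.5 = 1.6e+04 s = 0.1852 d.
First-order decay: C = 6.5·exp(−0.29·0.1852) = 6.5·0.9477 = 6.16 mg/L.

6.16 mg/L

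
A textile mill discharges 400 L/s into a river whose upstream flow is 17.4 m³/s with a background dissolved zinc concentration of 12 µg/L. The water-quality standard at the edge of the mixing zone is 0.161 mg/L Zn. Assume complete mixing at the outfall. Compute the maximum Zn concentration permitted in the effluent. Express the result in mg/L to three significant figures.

6.64 mg/L

400 L/s = 0.4 m³/s.
12 µg/L = 0.012 mg/L.
Mass balance: 0.161·17.8 = 0.4·Cₑ + 17.4·0.012.
Cₑ = (2.866 − 0.2088) / 0.4 = 6.642 mg/L.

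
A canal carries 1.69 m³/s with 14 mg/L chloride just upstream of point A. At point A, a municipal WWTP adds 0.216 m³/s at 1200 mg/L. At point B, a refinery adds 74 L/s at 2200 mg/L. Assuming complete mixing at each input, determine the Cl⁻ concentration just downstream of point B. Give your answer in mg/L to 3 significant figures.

225 mg/L

After input A: C = (1.69·14 + 0.216·1200) / 1.906 = 148.4 mg/L.
74 L/s = 0.074 m³/s.
After input B: C = (1.906·148.4 + 0.074·2200) / 1.98 = 225.1 mg/L.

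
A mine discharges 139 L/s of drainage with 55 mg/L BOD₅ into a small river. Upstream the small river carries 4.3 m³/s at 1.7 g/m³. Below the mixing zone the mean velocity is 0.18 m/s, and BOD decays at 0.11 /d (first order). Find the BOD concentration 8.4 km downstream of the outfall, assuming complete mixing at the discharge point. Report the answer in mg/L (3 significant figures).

139 L/s = 0.139 m³/s.
After complete mixing, C₀ = (0.139·55 + 4.3·1.7) / 4.439 = 3.369 mg/L.
Travel time t = 8400 m / 0.18 m/s = 4.667e+04 s = 0.5401 d.
C = 3.369·exp(−0.11·0.5401) = 3.369·0.9423 = 3.175 mg/L.

3.17 mg/L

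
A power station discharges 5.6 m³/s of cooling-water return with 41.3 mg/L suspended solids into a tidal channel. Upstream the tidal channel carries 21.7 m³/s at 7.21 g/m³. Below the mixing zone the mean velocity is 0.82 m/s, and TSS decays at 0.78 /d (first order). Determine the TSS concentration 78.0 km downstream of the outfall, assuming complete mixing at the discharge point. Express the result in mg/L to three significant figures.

After complete mixing, C₀ = (5.6·41.3 + 21.7·7.21) / 27.3 = 14.2 mg/L.
Travel time t = 7.8e+04 m / 0.82 m/s = 9.512e+04 s = 1.101 d.
C = 14.2·exp(−0.78·1.101) = 14.2·0.4237 = 6.018 mg/L.

6.02 mg/L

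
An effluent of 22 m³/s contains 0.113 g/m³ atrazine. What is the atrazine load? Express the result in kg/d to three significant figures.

215 kg/d

Mass flux = Q·C = 22 m³/s × 0.113 g/m³ = 2.486 g/s.
= 2.486 g/s × 86.4 = 214.8 kg/d.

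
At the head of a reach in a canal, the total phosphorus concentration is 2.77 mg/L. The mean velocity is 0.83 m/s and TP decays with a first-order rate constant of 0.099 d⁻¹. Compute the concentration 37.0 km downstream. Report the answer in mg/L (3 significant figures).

2.63 mg/L

Travel time t = 37.0 km / 0.83 m/s = 3.7e+04/0.83 = 4.458e+04 s = 0.516 d.
First-order decay: C = 2.77·exp(−0.099·0.516) = 2.77·0.9502 = 2.632 mg/L.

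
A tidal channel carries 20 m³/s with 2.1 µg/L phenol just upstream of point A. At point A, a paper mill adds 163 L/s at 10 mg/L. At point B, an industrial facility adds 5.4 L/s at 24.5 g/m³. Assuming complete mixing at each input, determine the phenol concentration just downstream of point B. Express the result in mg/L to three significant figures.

0.0895 mg/L

2.1 µg/L = 0.0021 mg/L.
163 L/s = 0.163 m³/s.
After input A: C = (20·0.0021 + 0.163·10) / 20.16 = 0.08292 mg/L.
5.4 L/s = 0.0054 m³/s.
After input B: C = (20.16·0.08292 + 0.0054·24.5) / 20.17 = 0.08946 mg/L.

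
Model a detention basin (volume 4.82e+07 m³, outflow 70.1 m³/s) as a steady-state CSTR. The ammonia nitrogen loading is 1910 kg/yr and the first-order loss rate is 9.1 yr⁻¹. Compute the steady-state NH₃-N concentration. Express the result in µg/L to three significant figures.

0.721 µg/L

Outflow Q = 70.1 m³/s × 3.156e+07 s/yr = 2.212e+09 m³/yr.
Steady-state CSTR mass balance: W = Q·C + k·V·C, so C = W/(Q + kV).
Q + kV = 2.212e+09 + 9.1·4.82e+07 = 2.651e+09 m³/yr.
C = 1910/2.651e+09 = 7.205e-07 kg/m³ = 0.0007205 mg/L = 0.7205 µg/L.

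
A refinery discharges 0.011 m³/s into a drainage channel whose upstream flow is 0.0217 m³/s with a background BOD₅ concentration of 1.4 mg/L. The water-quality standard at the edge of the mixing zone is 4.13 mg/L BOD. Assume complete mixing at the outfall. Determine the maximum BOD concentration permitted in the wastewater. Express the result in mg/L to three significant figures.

9.52 mg/L

Mass balance: 4.13·0.0327 = 0.011·Cₑ + 0.0217·1.4.
Cₑ = (0.1351 − 0.03038) / 0.011 = 9.516 mg/L.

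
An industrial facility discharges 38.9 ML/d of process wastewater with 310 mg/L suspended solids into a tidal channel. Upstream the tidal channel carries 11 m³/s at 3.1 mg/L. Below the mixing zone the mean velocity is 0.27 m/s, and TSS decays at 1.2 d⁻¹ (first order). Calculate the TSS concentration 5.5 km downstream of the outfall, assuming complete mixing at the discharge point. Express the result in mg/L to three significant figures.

38.9 ML/d = 0.4502 m³/s.
After complete mixing, C₀ = (0.4502·310 + 11·3.1) / 11.45 = 15.17 mg/L.
Travel time t = 5500 m / 0.27 m/s = 2.037e+04 s = 0.2358 d.
C = 15.17·exp(−1.2·0.2358) = 15.17·0.7536 = 11.43 mg/L.

11.4 mg/L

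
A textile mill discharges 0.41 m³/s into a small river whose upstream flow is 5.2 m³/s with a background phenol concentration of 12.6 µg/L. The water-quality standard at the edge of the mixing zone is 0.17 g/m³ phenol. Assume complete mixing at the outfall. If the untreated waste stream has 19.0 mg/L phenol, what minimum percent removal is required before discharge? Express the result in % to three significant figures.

88.6 %

12.6 µg/L = 0.0126 mg/L.
Mass balance: 0.17·5.61 = 0.41·Cₑ + 5.2·0.0126.
Cₑ = (0.9537 − 0.06552) / 0.41 = 2.166 mg/L.
Required removal = 1 − 2.166/19.0 = 88.6 %.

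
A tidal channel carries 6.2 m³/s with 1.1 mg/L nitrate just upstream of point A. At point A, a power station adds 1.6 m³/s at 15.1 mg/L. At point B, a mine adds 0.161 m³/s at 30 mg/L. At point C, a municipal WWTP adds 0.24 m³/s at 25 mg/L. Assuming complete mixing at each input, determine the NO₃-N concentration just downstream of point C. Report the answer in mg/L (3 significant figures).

After input A: C = (6.2·1.1 + 1.6·15.1) / 7.8 = 3.972 mg/L.
After input B: C = (7.8·3.972 + 0.161·30) / 7.961 = 4.498 mg/L.
After input C: C = (7.961·4.498 + 0.24·25) / 8.201 = 5.098 mg/L.

5.10 mg/L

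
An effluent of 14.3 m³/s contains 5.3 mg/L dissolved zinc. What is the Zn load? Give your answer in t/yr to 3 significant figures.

2390 t/yr

Mass flux = Q·C = 14.3 m³/s × 5.3 g/m³ = 75.79 g/s.
= 75.79 g/s × 31.56 = 2392 t/yr.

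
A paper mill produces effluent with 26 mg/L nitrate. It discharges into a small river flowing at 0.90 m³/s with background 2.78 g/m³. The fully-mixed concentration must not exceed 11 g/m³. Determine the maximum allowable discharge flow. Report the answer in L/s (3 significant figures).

493 L/s

Mass balance at complete mixing: C_std·(Q_w + Q_r) = Q_w·C_e + Q_r·C_b.
Rearranging, Q_w = Q_r·(C_std − C_b)/(C_e − C_std) = 0.90·(11 − 2.78) / (26 − 11) = 0.4932 m³/s.
= 493.2 L/s.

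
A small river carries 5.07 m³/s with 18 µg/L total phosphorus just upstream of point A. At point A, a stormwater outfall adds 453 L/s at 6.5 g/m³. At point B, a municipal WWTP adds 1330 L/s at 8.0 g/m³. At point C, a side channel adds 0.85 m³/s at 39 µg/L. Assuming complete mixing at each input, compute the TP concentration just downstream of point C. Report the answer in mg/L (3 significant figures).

1.78 mg/L

18 µg/L = 0.018 mg/L.
453 L/s = 0.453 m³/s.
After input A: C = (5.07·0.018 + 0.453·6.5) / 5.523 = 0.5497 mg/L.
1330 L/s = 1.33 m³/s.
After input B: C = (5.523·0.5497 + 1.33·8) / 6.853 = 1.996 mg/L.
39 µg/L = 0.039 mg/L.
After input C: C = (6.853·1.996 + 0.85·0.039) / 7.703 = 1.78 mg/L.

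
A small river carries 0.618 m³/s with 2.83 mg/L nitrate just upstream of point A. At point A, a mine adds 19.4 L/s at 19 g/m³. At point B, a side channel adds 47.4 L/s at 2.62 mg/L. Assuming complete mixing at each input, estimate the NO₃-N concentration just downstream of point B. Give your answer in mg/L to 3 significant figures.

3.27 mg/L

19.4 L/s = 0.0194 m³/s.
After input A: C = (0.618·2.83 + 0.0194·19) / 0.6374 = 3.322 mg/L.
47.4 L/s = 0.0474 m³/s.
After input B: C = (0.6374·3.322 + 0.0474·2.62) / 0.6848 = 3.274 mg/L.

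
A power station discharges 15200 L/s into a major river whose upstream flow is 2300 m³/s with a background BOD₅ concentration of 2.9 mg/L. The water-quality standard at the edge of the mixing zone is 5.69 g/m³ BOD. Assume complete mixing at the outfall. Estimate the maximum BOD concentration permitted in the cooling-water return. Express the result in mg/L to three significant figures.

15200 L/s = 15.2 m³/s.
Mass balance: 5.69·2315 = 15.2·Cₑ + 2300·2.9.
Cₑ = (1.317e+04 − 6670) / 15.2 = 427.9 mg/L.

428 mg/L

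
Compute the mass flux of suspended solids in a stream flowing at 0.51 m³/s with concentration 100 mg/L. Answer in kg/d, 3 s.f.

4410 kg/d

Mass flux = Q·C = 0.51 m³/s × 100 g/m³ = 51 g/s.
= 51 g/s × 86.4 = 4406 kg/d.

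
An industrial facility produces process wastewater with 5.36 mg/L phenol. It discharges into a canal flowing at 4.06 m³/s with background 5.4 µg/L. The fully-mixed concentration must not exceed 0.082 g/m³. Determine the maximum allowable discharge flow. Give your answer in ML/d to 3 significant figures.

5.09 ML/d

5.4 µg/L = 0.0054 mg/L.
Mass balance at complete mixing: C_std·(Q_w + Q_r) = Q_w·C_e + Q_r·C_b.
Rearranging, Q_w = Q_r·(C_std − C_b)/(C_e − C_std) = 4.06·(0.082 − 0.0054) / (5.36 − 0.082) = 0.05892 m³/s.
= 5.091 ML/d.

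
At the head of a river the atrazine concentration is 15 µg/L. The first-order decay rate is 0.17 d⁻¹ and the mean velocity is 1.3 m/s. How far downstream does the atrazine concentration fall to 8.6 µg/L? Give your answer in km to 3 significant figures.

From C = C₀·e^(−kt), t = ln(C₀/C)/k = ln(15/8.6)/0.17 = 0.5563/0.17 = 3.272 d.
Distance = v·t = 1.3 m/s × 2.827e+05 s = 3.675e+05 m = 367.5 km.

368 km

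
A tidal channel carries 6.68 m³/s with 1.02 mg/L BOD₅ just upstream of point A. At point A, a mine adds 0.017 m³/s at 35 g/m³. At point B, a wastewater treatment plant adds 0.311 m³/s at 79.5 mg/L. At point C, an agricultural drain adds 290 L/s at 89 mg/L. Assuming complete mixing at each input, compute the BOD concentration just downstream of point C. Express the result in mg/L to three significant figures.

7.94 mg/L

After input A: C = (6.68·1.02 + 0.017·35) / 6.697 = 1.106 mg/L.
After input B: C = (6.697·1.106 + 0.311·79.5) / 7.008 = 4.585 mg/L.
290 L/s = 0.29 m³/s.
After input C: C = (7.008·4.585 + 0.29·89) / 7.298 = 7.94 mg/L.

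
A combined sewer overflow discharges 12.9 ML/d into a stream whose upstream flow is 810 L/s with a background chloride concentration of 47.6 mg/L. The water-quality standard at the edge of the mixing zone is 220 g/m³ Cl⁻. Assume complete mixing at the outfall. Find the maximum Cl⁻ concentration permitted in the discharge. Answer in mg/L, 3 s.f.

1160 mg/L

12.9 ML/d = 0.1493 m³/s.
810 L/s = 0.81 m³/s.
Mass balance: 220·0.9593 = 0.1493·Cₑ + 0.81·47.6.
Cₑ = (211 − 38.56) / 0.1493 = 1155 mg/L.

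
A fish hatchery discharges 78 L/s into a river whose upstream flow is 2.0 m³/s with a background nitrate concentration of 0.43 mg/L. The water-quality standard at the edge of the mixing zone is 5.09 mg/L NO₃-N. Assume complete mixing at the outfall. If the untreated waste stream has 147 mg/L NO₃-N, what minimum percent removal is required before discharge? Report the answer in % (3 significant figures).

78 L/s = 0.078 m³/s.
Mass balance: 5.09·2.078 = 0.078·Cₑ + 2·0.43.
Cₑ = (10.58 − 0.86) / 0.078 = 124.6 mg/L.
Required removal = 1 − 124.6/147 = 15.25 %.

15.3 %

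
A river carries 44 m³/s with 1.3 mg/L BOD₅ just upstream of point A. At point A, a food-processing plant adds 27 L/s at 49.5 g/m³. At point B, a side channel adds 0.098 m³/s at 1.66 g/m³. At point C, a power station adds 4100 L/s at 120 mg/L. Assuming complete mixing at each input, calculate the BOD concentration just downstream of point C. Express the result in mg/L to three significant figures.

27 L/s = 0.027 m³/s.
After input A: C = (44·1.3 + 0.027·49.5) / 44.03 = 1.33 mg/L.
After input B: C = (44.03·1.33 + 0.098·1.66) / 44.12 = 1.33 mg/L.
4100 L/s = 4.1 m³/s.
After input C: C = (44.12·1.33 + 4.1·120) / 48.23 = 11.42 mg/L.

11.4 mg/L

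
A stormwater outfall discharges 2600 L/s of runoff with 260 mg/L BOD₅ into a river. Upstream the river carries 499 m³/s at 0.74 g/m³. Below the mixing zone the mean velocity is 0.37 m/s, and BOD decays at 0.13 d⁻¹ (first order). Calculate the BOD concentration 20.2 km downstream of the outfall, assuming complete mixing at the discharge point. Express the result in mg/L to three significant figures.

2600 L/s = 2.6 m³/s.
After complete mixing, C₀ = (2.6·260 + 499·0.74) / 501.6 = 2.084 mg/L.
Travel time t = 2.02e+04 m / 0.37 m/s = 5.459e+04 s = 0.6319 d.
C = 2.084·exp(−0.13·0.6319) = 2.084·0.9211 = 1.92 mg/L.

1.92 mg/L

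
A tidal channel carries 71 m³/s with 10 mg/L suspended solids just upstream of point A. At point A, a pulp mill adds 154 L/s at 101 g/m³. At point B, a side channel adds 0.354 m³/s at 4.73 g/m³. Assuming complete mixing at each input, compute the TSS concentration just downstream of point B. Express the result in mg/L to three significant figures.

10.2 mg/L

154 L/s = 0.154 m³/s.
After input A: C = (71·10 + 0.154·101) / 71.15 = 10.2 mg/L.
After input B: C = (71.15·10.2 + 0.354·4.73) / 71.51 = 10.17 mg/L.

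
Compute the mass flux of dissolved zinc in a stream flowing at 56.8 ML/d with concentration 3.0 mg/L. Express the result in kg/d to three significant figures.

170 kg/d

56.8 ML/d = 0.6574 m³/s.
Mass flux = Q·C = 0.6574 m³/s × 3 g/m³ = 1.972 g/s.
= 1.972 g/s × 86.4 = 170.4 kg/d.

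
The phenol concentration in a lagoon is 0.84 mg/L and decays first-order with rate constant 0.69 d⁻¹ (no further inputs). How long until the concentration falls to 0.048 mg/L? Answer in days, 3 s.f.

4.15 d

t = ln(C₀/C)/k = ln(0.84/0.048)/0.69 = 2.862/0.69 = 4.148 d.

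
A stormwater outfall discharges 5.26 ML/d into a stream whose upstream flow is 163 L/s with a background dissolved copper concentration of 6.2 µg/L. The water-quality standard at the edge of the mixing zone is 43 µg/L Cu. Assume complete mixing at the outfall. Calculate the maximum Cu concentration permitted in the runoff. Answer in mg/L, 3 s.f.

5.26 ML/d = 0.06088 m³/s.
163 L/s = 0.163 m³/s.
6.2 µg/L = 0.0062 mg/L.
43 µg/L = 0.043 mg/L.
Mass balance: 0.043·0.2239 = 0.06088·Cₑ + 0.163·0.0062.
Cₑ = (0.009627 − 0.001011) / 0.06088 = 0.1415 mg/L.

0.142 mg/L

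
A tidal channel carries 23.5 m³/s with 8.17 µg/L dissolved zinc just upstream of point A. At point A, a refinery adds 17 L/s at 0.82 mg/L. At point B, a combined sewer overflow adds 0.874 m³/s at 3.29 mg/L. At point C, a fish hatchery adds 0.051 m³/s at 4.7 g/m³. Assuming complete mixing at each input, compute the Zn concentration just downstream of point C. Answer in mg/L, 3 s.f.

8.17 µg/L = 0.00817 mg/L.
17 L/s = 0.017 m³/s.
After input A: C = (23.5·0.00817 + 0.017·0.82) / 23.52 = 0.008757 mg/L.
After input B: C = (23.52·0.008757 + 0.874·3.29) / 24.39 = 0.1263 mg/L.
After input C: C = (24.39·0.1263 + 0.051·4.7) / 24.44 = 0.1359 mg/L.

0.136 mg/L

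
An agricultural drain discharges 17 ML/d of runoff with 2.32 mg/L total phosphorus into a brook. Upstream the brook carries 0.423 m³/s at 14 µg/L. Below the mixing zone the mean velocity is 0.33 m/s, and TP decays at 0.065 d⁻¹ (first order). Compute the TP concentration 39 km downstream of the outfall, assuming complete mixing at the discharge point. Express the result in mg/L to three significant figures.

17 ML/d = 0.1968 m³/s.
14 µg/L = 0.014 mg/L.
After complete mixing, C₀ = (0.1968·2.32 + 0.423·0.014) / 0.6198 = 0.7461 mg/L.
Travel time t = 3.9e+04 m / 0.33 m/s = 1.182e+05 s = 1.368 d.
C = 0.7461·exp(−0.065·1.368) = 0.7461·0.9149 = 0.6826 mg/L.

0.683 mg/L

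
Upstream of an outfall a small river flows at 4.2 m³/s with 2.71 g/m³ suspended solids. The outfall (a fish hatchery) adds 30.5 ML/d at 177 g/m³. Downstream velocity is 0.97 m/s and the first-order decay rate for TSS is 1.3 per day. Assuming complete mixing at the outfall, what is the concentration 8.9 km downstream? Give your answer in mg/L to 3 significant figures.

30.5 ML/d = 0.353 m³/s.
After complete mixing, C₀ = (0.353·177 + 4.2·2.71) / 4.553 = 16.22 mg/L.
Travel time t = 8900 m / 0.97 m/s = 9175 s = 0.1062 d.
C = 16.22·exp(−1.3·0.1062) = 16.22·0.8711 = 14.13 mg/L.

14.1 mg/L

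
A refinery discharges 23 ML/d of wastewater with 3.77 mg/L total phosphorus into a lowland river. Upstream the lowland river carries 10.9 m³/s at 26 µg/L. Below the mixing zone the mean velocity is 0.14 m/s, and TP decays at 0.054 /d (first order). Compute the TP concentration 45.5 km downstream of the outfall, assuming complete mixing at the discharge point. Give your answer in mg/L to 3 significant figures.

0.0941 mg/L

23 ML/d = 0.2662 m³/s.
26 µg/L = 0.026 mg/L.
After complete mixing, C₀ = (0.2662·3.77 + 10.9·0.026) / 11.17 = 0.1153 mg/L.
Travel time t = 4.55e+04 m / 0.14 m/s = 3.25e+05 s = 3.762 d.
C = 0.1153·exp(−0.054·3.762) = 0.1153·0.8162 = 0.09407 mg/L.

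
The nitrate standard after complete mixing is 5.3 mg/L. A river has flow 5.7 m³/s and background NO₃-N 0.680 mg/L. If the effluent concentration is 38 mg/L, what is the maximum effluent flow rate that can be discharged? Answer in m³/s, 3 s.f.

0.805 m³/s

Mass balance at complete mixing: C_std·(Q_w + Q_r) = Q_w·C_e + Q_r·C_b.
Rearranging, Q_w = Q_r·(C_std − C_b)/(C_e − C_std) = 5.7·(5.3 − 0.68) / (38 − 5.3) = 0.8053 m³/s.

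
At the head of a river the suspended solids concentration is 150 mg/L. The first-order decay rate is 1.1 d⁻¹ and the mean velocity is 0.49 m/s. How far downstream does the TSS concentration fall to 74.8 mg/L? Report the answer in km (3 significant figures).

26.8 km

From C = C₀·e^(−kt), t = ln(C₀/C)/k = ln(150/74.8)/1.1 = 0.6958/1.1 = 0.6326 d.
Distance = v·t = 0.49 m/s × 5.465e+04 s = 2.678e+04 m = 26.78 km.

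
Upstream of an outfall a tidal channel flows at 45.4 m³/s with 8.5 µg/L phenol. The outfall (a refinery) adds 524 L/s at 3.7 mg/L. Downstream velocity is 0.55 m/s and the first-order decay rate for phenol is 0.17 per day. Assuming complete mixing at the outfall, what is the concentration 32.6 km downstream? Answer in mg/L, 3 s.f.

524 L/s = 0.524 m³/s.
8.5 µg/L = 0.0085 mg/L.
After complete mixing, C₀ = (0.524·3.7 + 45.4·0.0085) / 45.92 = 0.05062 mg/L.
Travel time t = 3.26e+04 m / 0.55 m/s = 5.927e+04 s = 0.686 d.
C = 0.05062·exp(−0.17·0.686) = 0.05062·0.8899 = 0.04505 mg/L.

0.0450 mg/L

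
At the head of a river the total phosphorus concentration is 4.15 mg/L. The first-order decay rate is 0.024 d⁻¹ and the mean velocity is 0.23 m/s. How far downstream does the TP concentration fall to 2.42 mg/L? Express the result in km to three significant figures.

447 km

From C = C₀·e^(−kt), t = ln(C₀/C)/k = ln(4.15/2.42)/0.024 = 0.5393/0.024 = 22.47 d.
Distance = v·t = 0.23 m/s × 1.942e+06 s = 4.466e+05 m = 446.6 km.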